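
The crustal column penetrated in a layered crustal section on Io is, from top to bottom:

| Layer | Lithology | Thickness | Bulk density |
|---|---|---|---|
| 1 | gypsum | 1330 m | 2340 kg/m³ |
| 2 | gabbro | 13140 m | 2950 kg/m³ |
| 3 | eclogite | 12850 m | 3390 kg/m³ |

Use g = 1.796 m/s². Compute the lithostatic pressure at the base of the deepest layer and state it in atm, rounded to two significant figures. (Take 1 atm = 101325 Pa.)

1500 atm

gypsum: 2340 kg/m³ × 1.796 m/s² × 1330 m = 5.590×10^6 Pa = 55.16 atm
gabbro: 2950 kg/m³ × 1.796 m/s² × 13140 m = 6.962×10^7 Pa = 687.1 atm
eclogite: 3390 kg/m³ × 1.796 m/s² × 12850 m = 7.824×10^7 Pa = 772.1 atm
Total = 55.16 + 687.1 + 772.1 = 1514.4 atm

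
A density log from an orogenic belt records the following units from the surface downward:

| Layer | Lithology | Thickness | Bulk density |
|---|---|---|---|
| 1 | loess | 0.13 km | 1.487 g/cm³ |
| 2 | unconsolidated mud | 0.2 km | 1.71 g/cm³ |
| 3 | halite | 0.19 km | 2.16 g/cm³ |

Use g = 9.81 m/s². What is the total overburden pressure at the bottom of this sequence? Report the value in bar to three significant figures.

92.8 bar

loess: 1487 kg/m³ × 9.81 m/s² × 130 m = 1.896×10^6 Pa = 18.96 bar
unconsolidated mud: 1710 kg/m³ × 9.81 m/s² × 200 m = 3.355×10^6 Pa = 33.55 bar
halite: 2160 kg/m³ × 9.81 m/s² × 190 m = 4.026×10^6 Pa = 40.26 bar
Total = 18.96 + 33.55 + 40.26 = 92.774 bar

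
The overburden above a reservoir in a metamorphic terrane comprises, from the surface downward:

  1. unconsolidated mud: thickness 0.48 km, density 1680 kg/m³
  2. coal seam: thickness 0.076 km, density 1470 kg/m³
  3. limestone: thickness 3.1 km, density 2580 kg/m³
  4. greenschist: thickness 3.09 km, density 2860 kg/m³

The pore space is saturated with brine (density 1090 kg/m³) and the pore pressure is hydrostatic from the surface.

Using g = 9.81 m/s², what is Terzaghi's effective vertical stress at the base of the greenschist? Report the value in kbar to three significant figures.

Overburden (lithostatic) stress σ_v:
unconsolidated mud: 1680 kg/m³ × 9.81 m/s² × 480 m = 7.911×10^6 Pa = 7.911 MPa
coal seam: 1470 kg/m³ × 9.81 m/s² × 76 m = 1.096×10^6 Pa = 1.096 MPa
limestone: 2580 kg/m³ × 9.81 m/s² × 3100 m = 7.846×10^7 Pa = 78.46 MPa
greenschist: 2860 kg/m³ × 9.81 m/s² × 3090 m = 8.669×10^7 Pa = 86.69 MPa
Total = 7.911 + 1.096 + 78.46 + 86.69 = 174.16 MPa
Pore pressure P_p = 1090 kg/m³ × 9.81 m/s² × 6746 m = 7.213×10^7 Pa = 72.13 MPa
Effective stress σ' = σ_v − P_p = 174.2 − 72.13 = 102.03 MPa = 1.0203 kbar

1.02 kbar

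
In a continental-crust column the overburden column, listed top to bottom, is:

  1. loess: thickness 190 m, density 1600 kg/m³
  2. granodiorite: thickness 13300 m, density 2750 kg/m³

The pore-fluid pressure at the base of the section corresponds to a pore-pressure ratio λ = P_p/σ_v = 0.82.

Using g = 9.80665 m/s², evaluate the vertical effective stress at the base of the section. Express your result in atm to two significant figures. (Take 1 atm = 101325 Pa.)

640 atm

Overburden (lithostatic) stress σ_v:
loess: 1600 kg/m³ × 9.80665 m/s² × 190 m = 2.981×10^6 Pa = 2.981 MPa
granodiorite: 2750 kg/m³ × 9.80665 m/s² × 13300 m = 3.587×10^8 Pa = 358.7 MPa
Total = 2.981 + 358.7 = 361.66 MPa
Pore pressure P_p = λ·σ_v = 0.82 × 361.7 MPa = 296.6 MPa
Effective stress σ' = σ_v − P_p = 361.7 − 296.6 = 65.099 MPa = 642.47 atm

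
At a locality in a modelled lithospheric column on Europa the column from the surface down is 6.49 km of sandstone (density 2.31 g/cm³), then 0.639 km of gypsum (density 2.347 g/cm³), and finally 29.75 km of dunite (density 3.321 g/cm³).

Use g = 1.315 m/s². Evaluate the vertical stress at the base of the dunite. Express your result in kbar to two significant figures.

1.5 kbar

sandstone: 2310 kg/m³ × 1.315 m/s² × 6490 m = 1.971×10^7 Pa = 0.1971 kbar
gypsum: 2347 kg/m³ × 1.315 m/s² × 639 m = 1.972×10^6 Pa = 0.01972 kbar
dunite: 3321 kg/m³ × 1.315 m/s² × 29750 m = 1.299×10^8 Pa = 1.299 kbar
Total = 0.1971 + 0.01972 + 1.299 = 1.5161 kbar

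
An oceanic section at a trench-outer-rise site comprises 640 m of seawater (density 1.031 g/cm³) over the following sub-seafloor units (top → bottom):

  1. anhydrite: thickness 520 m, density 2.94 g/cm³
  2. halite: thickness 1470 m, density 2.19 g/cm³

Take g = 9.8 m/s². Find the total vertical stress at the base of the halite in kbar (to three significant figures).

0.530 kbar

seawater: 1031 kg/m³ × 9.8 m/s² × 640 m = 6.466×10^6 Pa = 0.06466 kbar
anhydrite: 2940 kg/m³ × 9.8 m/s² × 520 m = 1.498×10^7 Pa = 0.1498 kbar
halite: 2190 kg/m³ × 9.8 m/s² × 1470 m = 3.155×10^7 Pa = 0.3155 kbar
Total = 0.06466 + 0.1498 + 0.3155 = 0.52998 kbar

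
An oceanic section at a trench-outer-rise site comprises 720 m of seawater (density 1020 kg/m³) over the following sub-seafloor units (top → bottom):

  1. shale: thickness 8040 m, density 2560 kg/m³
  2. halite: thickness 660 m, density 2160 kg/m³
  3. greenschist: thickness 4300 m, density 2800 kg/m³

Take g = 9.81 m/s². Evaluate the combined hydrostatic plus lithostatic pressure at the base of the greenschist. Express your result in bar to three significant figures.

seawater: 1020 kg/m³ × 9.81 m/s² × 720 m = 7.204×10^6 Pa = 72.04 bar
shale: 2560 kg/m³ × 9.81 m/s² × 8040 m = 2.019×10^8 Pa = 2019 bar
halite: 2160 kg/m³ × 9.81 m/s² × 660 m = 1.399×10^7 Pa = 139.9 bar
greenschist: 2800 kg/m³ × 9.81 m/s² × 4300 m = 1.181×10^8 Pa = 1181 bar
Total = 72.04 + 2019 + 139.9 + 1181 = 3412.2 bar

3410 bar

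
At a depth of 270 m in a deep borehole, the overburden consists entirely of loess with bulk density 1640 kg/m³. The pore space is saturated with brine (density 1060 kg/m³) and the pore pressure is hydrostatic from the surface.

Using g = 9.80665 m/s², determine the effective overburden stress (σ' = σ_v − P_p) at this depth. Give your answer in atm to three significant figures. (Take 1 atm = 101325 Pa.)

Overburden (lithostatic) stress σ_v:
loess: 1640 kg/m³ × 9.80665 m/s² × 270 m = 4.342×10^6 Pa = 4.342 MPa
Pore pressure P_p = 1060 kg/m³ × 9.80665 m/s² × 270 m = 2.807×10^6 Pa = 2.807 MPa
Effective stress σ' = σ_v − P_p = 4.342 − 2.807 = 1.5357 MPa = 15.156 atm

15.2 atm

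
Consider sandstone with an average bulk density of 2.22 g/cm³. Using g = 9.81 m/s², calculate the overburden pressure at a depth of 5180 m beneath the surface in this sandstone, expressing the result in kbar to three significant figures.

1.13 kbar

sandstone: 2220 kg/m³ × 9.81 m/s² × 5180 m = 1.128×10^8 Pa = 1.128 kbar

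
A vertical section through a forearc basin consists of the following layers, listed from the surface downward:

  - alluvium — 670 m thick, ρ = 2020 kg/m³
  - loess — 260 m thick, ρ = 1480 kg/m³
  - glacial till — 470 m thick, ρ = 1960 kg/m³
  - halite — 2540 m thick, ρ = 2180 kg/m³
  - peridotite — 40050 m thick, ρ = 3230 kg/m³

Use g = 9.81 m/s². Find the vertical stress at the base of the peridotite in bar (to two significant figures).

13000 bar

alluvium: 2020 kg/m³ × 9.81 m/s² × 670 m = 1.328×10^7 Pa = 132.8 bar
loess: 1480 kg/m³ × 9.81 m/s² × 260 m = 3.775×10^6 Pa = 37.75 bar
glacial till: 1960 kg/m³ × 9.81 m/s² × 470 m = 9.037×10^6 Pa = 90.37 bar
halite: 2180 kg/m³ × 9.81 m/s² × 2540 m = 5.432×10^7 Pa = 543.2 bar
peridotite: 3230 kg/m³ × 9.81 m/s² × 40050 m = 1.269×10^9 Pa = 12690 bar
Total = 132.8 + 37.75 + 90.37 + 543.2 + 12690 = 13494 bar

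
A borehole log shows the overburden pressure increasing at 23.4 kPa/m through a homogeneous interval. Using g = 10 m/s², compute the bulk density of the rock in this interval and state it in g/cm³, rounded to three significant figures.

2.34 g/cm³

ρ = (dP/dz)/g = 23.4 kPa/m / 10 m/s² = 23400 Pa/m / 10 m/s² = 2340.0 kg/m³
= 2.340 g/cm³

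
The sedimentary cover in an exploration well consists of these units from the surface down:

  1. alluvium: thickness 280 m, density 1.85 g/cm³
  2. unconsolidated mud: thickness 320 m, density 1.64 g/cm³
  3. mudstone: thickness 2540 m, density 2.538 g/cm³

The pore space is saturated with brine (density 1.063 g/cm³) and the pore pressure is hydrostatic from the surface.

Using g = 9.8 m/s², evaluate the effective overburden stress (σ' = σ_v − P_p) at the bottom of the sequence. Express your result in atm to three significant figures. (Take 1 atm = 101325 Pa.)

402 atm

Overburden (lithostatic) stress σ_v:
alluvium: 1850 kg/m³ × 9.8 m/s² × 280 m = 5.076×10^6 Pa = 5.076 MPa
unconsolidated mud: 1640 kg/m³ × 9.8 m/s² × 320 m = 5.143×10^6 Pa = 5.143 MPa
mudstone: 2538 kg/m³ × 9.8 m/s² × 2540 m = 6.318×10^7 Pa = 63.18 MPa
Total = 5.076 + 5.143 + 63.18 = 73.395 MPa
Pore pressure P_p = 1063 kg/m³ × 9.8 m/s² × 3140 m = 3.271×10^7 Pa = 32.71 MPa
Effective stress σ' = σ_v − P_p = 73.40 − 32.71 = 40.685 MPa = 401.53 atm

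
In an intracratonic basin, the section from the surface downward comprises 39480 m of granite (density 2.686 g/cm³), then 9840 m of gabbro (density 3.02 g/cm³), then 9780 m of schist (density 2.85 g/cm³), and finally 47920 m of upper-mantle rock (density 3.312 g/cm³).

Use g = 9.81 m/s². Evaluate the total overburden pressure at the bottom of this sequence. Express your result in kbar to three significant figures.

granite: 2686 kg/m³ × 9.81 m/s² × 39480 m = 1.040×10^9 Pa = 10.40 kbar
gabbro: 3020 kg/m³ × 9.81 m/s² × 9840 m = 2.915×10^8 Pa = 2.915 kbar
schist: 2850 kg/m³ × 9.81 m/s² × 9780 m = 2.734×10^8 Pa = 2.734 kbar
upper-mantle rock: 3312 kg/m³ × 9.81 m/s² × 47920 m = 1.557×10^9 Pa = 15.57 kbar
Total = 10.40 + 2.915 + 2.734 + 15.57 = 31.622 kbar

31.6 kbar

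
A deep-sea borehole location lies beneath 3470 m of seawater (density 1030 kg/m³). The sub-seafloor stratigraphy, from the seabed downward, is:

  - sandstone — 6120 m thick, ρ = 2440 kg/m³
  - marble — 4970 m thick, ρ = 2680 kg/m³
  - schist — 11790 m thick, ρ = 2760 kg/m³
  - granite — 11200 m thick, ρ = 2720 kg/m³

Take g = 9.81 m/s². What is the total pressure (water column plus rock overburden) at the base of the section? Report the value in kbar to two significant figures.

9.3 kbar

seawater: 1030 kg/m³ × 9.81 m/s² × 3470 m = 3.506×10^7 Pa = 0.3506 kbar
sandstone: 2440 kg/m³ × 9.81 m/s² × 6120 m = 1.465×10^8 Pa = 1.465 kbar
marble: 2680 kg/m³ × 9.81 m/s² × 4970 m = 1.307×10^8 Pa = 1.307 kbar
schist: 2760 kg/m³ × 9.81 m/s² × 11790 m = 3.192×10^8 Pa = 3.192 kbar
granite: 2720 kg/m³ × 9.81 m/s² × 11200 m = 2.989×10^8 Pa = 2.989 kbar
Total = 0.3506 + 1.465 + 1.307 + 3.192 + 2.989 = 9.3029 kbar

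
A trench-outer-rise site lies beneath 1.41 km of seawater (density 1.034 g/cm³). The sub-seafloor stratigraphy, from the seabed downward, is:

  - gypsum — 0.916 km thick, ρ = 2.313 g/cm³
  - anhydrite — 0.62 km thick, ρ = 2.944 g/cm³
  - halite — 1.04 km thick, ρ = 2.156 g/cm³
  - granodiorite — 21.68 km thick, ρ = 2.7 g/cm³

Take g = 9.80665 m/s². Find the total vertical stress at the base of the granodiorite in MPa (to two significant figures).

650 MPa

seawater: 1034 kg/m³ × 9.80665 m/s² × 1410 m = 1.430×10^7 Pa = 14.30 MPa
gypsum: 2313 kg/m³ × 9.80665 m/s² × 916 m = 2.078×10^7 Pa = 20.78 MPa
anhydrite: 2944 kg/m³ × 9.80665 m/s² × 620 m = 1.790×10^7 Pa = 17.90 MPa
halite: 2156 kg/m³ × 9.80665 m/s² × 1040 m = 2.199×10^7 Pa = 21.99 MPa
granodiorite: 2700 kg/m³ × 9.80665 m/s² × 21680 m = 5.740×10^8 Pa = 574.0 MPa
Total = 14.30 + 20.78 + 17.90 + 21.99 + 574.0 = 649.01 MPa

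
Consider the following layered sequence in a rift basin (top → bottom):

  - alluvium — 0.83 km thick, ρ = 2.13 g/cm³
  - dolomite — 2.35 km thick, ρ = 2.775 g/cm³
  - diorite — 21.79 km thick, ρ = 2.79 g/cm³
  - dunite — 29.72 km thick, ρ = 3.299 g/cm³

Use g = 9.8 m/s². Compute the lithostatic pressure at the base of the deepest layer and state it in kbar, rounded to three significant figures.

alluvium: 2130 kg/m³ × 9.8 m/s² × 830 m = 1.733×10^7 Pa = 0.1733 kbar
dolomite: 2775 kg/m³ × 9.8 m/s² × 2350 m = 6.391×10^7 Pa = 0.6391 kbar
diorite: 2790 kg/m³ × 9.8 m/s² × 21790 m = 5.958×10^8 Pa = 5.958 kbar
dunite: 3299 kg/m³ × 9.8 m/s² × 29720 m = 9.609×10^8 Pa = 9.609 kbar
Total = 0.1733 + 0.6391 + 5.958 + 9.609 = 16.379 kbar

16.4 kbar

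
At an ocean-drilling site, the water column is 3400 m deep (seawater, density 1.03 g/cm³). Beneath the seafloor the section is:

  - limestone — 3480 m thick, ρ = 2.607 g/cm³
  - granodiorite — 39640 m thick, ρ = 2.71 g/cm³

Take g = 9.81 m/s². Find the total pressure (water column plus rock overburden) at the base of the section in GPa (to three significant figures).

1.18 GPa

seawater: 1030 kg/m³ × 9.81 m/s² × 3400 m = 3.435×10^7 Pa = 0.03435 GPa
limestone: 2607 kg/m³ × 9.81 m/s² × 3480 m = 8.900×10^7 Pa = 0.08900 GPa
granodiorite: 2710 kg/m³ × 9.81 m/s² × 39640 m = 1.054×10^9 Pa = 1.054 GPa
Total = 0.03435 + 0.08900 + 1.054 = 1.1772 GPa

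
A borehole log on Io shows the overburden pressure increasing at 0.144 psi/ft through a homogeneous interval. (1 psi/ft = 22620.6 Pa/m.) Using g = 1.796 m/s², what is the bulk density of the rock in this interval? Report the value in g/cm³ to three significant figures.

1.81 g/cm³

ρ = (dP/dz)/g = 0.144 psi/ft / 1.796 m/s² = 3257.4 Pa/m / 1.796 m/s² = 1813.7 kg/m³
= 1.814 g/cm³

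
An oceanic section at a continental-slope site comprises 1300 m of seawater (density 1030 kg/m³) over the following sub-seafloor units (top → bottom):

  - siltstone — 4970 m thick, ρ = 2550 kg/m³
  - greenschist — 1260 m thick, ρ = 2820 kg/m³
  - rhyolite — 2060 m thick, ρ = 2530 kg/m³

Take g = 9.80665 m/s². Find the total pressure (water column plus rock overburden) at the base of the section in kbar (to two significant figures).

seawater: 1030 kg/m³ × 9.80665 m/s² × 1300 m = 1.313×10^7 Pa = 0.1313 kbar
siltstone: 2550 kg/m³ × 9.80665 m/s² × 4970 m = 1.243×10^8 Pa = 1.243 kbar
greenschist: 2820 kg/m³ × 9.80665 m/s² × 1260 m = 3.484×10^7 Pa = 0.3484 kbar
rhyolite: 2530 kg/m³ × 9.80665 m/s² × 2060 m = 5.111×10^7 Pa = 0.5111 kbar
Total = 0.1313 + 1.243 + 0.3484 + 0.5111 = 2.2337 kbar

2.2 kbar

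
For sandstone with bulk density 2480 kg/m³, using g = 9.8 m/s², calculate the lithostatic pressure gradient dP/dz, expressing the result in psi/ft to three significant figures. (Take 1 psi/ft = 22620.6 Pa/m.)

1.07 psi/ft

dP/dz = ρg = 2480 kg/m³ × 9.8 m/s² = 24304 Pa/m
= 24304 Pa/m × (1 psi/ft / 22621 Pa/m) = 1.0744 psi/ft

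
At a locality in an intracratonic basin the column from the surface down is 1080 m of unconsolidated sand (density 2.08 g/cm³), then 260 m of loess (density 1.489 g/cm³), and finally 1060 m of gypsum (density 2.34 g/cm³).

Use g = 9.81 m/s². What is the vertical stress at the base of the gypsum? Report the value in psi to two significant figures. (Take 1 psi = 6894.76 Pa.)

7300 psi

unconsolidated sand: 2080 kg/m³ × 9.81 m/s² × 1080 m = 2.204×10^7 Pa = 3196 psi
loess: 1489 kg/m³ × 9.81 m/s² × 260 m = 3.798×10^6 Pa = 550.8 psi
gypsum: 2340 kg/m³ × 9.81 m/s² × 1060 m = 2.433×10^7 Pa = 3529 psi
Total = 3196 + 550.8 + 3529 = 7276.2 psi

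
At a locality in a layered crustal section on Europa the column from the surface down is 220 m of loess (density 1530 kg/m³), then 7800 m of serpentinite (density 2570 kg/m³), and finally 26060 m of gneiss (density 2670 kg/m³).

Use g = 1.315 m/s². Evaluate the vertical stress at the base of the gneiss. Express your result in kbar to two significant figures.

loess: 1530 kg/m³ × 1.315 m/s² × 220 m = 4.426×10^5 Pa = 4.426×10^-3 kbar
serpentinite: 2570 kg/m³ × 1.315 m/s² × 7800 m = 2.636×10^7 Pa = 0.2636 kbar
gneiss: 2670 kg/m³ × 1.315 m/s² × 26060 m = 9.150×10^7 Pa = 0.9150 kbar
Total = 4.426×10^-3 + 0.2636 + 0.9150 = 1.1830 kbar

1.2 kbar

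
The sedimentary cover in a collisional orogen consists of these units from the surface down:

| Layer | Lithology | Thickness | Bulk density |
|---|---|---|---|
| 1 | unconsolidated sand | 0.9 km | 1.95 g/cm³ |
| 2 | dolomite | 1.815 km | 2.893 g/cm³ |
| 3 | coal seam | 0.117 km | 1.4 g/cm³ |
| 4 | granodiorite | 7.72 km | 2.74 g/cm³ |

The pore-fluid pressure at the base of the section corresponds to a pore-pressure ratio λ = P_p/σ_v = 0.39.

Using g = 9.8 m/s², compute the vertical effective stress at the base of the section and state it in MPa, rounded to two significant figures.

170 MPa

Overburden (lithostatic) stress σ_v:
unconsolidated sand: 1950 kg/m³ × 9.8 m/s² × 900 m = 1.720×10^7 Pa = 17.20 MPa
dolomite: 2893 kg/m³ × 9.8 m/s² × 1815 m = 5.146×10^7 Pa = 51.46 MPa
coal seam: 1400 kg/m³ × 9.8 m/s² × 117 m = 1.605×10^6 Pa = 1.605 MPa
granodiorite: 2740 kg/m³ × 9.8 m/s² × 7720 m = 2.073×10^8 Pa = 207.3 MPa
Total = 17.20 + 51.46 + 1.605 + 207.3 = 277.56 MPa
Pore pressure P_p = λ·σ_v = 0.39 × 277.6 MPa = 108.2 MPa
Effective stress σ' = σ_v − P_p = 277.6 − 108.2 = 169.31 MPa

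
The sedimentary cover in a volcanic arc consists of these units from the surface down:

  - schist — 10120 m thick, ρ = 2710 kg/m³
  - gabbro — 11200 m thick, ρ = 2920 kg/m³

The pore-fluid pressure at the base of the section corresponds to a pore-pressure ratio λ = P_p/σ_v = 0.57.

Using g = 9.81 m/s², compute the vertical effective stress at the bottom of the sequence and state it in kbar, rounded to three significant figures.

2.54 kbar

Overburden (lithostatic) stress σ_v:
schist: 2710 kg/m³ × 9.81 m/s² × 10120 m = 2.690×10^8 Pa = 269.0 MPa
gabbro: 2920 kg/m³ × 9.81 m/s² × 11200 m = 3.208×10^8 Pa = 320.8 MPa
Total = 269.0 + 320.8 = 589.87 MPa
Pore pressure P_p = λ·σ_v = 0.57 × 589.9 MPa = 336.2 MPa
Effective stress σ' = σ_v − P_p = 589.9 − 336.2 = 253.64 MPa = 2.5364 kbar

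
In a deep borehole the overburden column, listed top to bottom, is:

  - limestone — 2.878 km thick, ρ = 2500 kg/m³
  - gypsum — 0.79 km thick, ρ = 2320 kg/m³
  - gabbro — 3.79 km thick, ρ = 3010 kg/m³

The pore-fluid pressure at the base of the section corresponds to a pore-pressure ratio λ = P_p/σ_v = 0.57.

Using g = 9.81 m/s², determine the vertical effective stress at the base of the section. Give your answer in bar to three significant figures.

862 bar

Overburden (lithostatic) stress σ_v:
limestone: 2500 kg/m³ × 9.81 m/s² × 2878 m = 7.058×10^7 Pa = 70.58 MPa
gypsum: 2320 kg/m³ × 9.81 m/s² × 790 m = 1.798×10^7 Pa = 17.98 MPa
gabbro: 3010 kg/m³ × 9.81 m/s² × 3790 m = 1.119×10^8 Pa = 111.9 MPa
Total = 70.58 + 17.98 + 111.9 = 200.47 MPa
Pore pressure P_p = λ·σ_v = 0.57 × 200.5 MPa = 114.3 MPa
Effective stress σ' = σ_v − P_p = 200.5 − 114.3 = 86.204 MPa = 862.04 bar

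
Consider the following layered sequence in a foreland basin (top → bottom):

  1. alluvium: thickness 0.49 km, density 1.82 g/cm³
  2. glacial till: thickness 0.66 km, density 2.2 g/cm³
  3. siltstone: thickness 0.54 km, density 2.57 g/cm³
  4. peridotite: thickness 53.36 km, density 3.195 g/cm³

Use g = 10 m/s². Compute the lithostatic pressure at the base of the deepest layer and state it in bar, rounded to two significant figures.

alluvium: 1820 kg/m³ × 10 m/s² × 490 m = 8.918×10^6 Pa = 89.18 bar
glacial till: 2200 kg/m³ × 10 m/s² × 660 m = 1.452×10^7 Pa = 145.2 bar
siltstone: 2570 kg/m³ × 10 m/s² × 540 m = 1.388×10^7 Pa = 138.8 bar
peridotite: 3195 kg/m³ × 10 m/s² × 53360 m = 1.705×10^9 Pa = 17049 bar
Total = 89.18 + 145.2 + 138.8 + 17049 = 17422 bar

17000 bar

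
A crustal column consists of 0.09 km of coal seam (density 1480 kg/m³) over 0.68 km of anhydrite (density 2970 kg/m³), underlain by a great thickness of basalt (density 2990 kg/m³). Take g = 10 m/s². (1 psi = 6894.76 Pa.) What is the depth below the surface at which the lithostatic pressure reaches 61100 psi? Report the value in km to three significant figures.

Pressure at base of upper layers: 1480×10×90 + 2970×10×680 = 2.153×10^7 Pa = 3122 psi
Remaining pressure to be supplied by basalt: 4.213×10^8 − 2.153×10^7 = 3.997×10^8 Pa
Additional depth in basalt = 3.997×10^8 Pa / (2990 kg/m³ × 10 m/s²) = 13369 m
Total depth = 770 m + 13369 m = 14139 m
= 14.139 km

14.1 km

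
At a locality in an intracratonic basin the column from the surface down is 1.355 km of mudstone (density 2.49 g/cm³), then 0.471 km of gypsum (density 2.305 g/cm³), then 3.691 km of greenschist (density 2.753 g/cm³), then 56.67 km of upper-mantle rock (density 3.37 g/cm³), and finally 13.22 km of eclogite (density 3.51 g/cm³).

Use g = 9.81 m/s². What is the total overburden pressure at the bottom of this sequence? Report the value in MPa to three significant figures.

mudstone: 2490 kg/m³ × 9.81 m/s² × 1355 m = 3.310×10^7 Pa = 33.10 MPa
gypsum: 2305 kg/m³ × 9.81 m/s² × 471 m = 1.065×10^7 Pa = 10.65 MPa
greenschist: 2753 kg/m³ × 9.81 m/s² × 3691 m = 9.968×10^7 Pa = 99.68 MPa
upper-mantle rock: 3370 kg/m³ × 9.81 m/s² × 56670 m = 1.873×10^9 Pa = 1873 MPa
eclogite: 3510 kg/m³ × 9.81 m/s² × 13220 m = 4.552×10^8 Pa = 455.2 MPa
Total = 33.10 + 10.65 + 99.68 + 1873 + 455.2 = 2472.1 MPa

2470 MPa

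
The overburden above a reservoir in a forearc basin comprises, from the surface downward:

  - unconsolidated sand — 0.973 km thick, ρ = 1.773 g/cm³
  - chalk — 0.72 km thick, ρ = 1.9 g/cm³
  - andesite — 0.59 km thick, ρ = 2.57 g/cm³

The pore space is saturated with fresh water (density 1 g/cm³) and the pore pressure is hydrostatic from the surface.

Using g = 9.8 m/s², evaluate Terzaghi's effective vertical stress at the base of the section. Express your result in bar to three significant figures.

228 bar

Overburden (lithostatic) stress σ_v:
unconsolidated sand: 1773 kg/m³ × 9.8 m/s² × 973 m = 1.691×10^7 Pa = 16.91 MPa
chalk: 1900 kg/m³ × 9.8 m/s² × 720 m = 1.341×10^7 Pa = 13.41 MPa
andesite: 2570 kg/m³ × 9.8 m/s² × 590 m = 1.486×10^7 Pa = 14.86 MPa
Total = 16.91 + 13.41 + 14.86 = 45.172 MPa
Pore pressure P_p = 1000 kg/m³ × 9.8 m/s² × 2283 m = 2.237×10^7 Pa = 22.37 MPa
Effective stress σ' = σ_v − P_p = 45.17 − 22.37 = 22.799 MPa = 227.99 bar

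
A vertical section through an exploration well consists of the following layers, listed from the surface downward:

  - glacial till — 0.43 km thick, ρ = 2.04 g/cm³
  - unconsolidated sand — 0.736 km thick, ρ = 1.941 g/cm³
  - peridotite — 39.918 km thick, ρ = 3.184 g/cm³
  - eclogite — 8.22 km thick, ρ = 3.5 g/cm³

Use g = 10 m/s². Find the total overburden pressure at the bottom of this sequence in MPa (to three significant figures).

glacial till: 2040 kg/m³ × 10 m/s² × 430 m = 8.772×10^6 Pa = 8.772 MPa
unconsolidated sand: 1941 kg/m³ × 10 m/s² × 736 m = 1.429×10^7 Pa = 14.29 MPa
peridotite: 3184 kg/m³ × 10 m/s² × 39918 m = 1.271×10^9 Pa = 1271 MPa
eclogite: 3500 kg/m³ × 10 m/s² × 8220 m = 2.877×10^8 Pa = 287.7 MPa
Total = 8.772 + 14.29 + 1271 + 287.7 = 1581.7 MPa

1580 MPa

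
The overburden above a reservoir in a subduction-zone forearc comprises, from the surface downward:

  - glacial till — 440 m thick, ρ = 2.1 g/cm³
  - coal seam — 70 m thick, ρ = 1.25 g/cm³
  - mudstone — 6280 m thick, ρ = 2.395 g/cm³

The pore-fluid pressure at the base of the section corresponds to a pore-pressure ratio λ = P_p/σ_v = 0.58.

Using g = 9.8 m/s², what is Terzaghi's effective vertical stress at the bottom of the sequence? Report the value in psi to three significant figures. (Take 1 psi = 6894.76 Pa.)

Overburden (lithostatic) stress σ_v:
glacial till: 2100 kg/m³ × 9.8 m/s² × 440 m = 9.055×10^6 Pa = 9.055 MPa
coal seam: 1250 kg/m³ × 9.8 m/s² × 70 m = 8.575×10^5 Pa = 0.8575 MPa
mudstone: 2395 kg/m³ × 9.8 m/s² × 6280 m = 1.474×10^8 Pa = 147.4 MPa
Total = 9.055 + 0.8575 + 147.4 = 157.31 MPa
Pore pressure P_p = λ·σ_v = 0.58 × 157.3 MPa = 91.24 MPa
Effective stress σ' = σ_v − P_p = 157.3 − 91.24 = 66.070 MPa = 9582.7 psi

9580 psi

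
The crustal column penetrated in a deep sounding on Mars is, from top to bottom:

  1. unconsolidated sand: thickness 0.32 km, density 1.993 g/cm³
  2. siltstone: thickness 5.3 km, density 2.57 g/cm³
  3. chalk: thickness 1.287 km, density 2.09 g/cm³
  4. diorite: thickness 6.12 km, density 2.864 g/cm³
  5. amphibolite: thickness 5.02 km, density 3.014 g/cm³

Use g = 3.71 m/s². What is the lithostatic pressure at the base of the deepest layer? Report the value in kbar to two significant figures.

unconsolidated sand: 1993 kg/m³ × 3.71 m/s² × 320 m = 2.366×10^6 Pa = 0.02366 kbar
siltstone: 2570 kg/m³ × 3.71 m/s² × 5300 m = 5.053×10^7 Pa = 0.5053 kbar
chalk: 2090 kg/m³ × 3.71 m/s² × 1287 m = 9.979×10^6 Pa = 0.09979 kbar
diorite: 2864 kg/m³ × 3.71 m/s² × 6120 m = 6.503×10^7 Pa = 0.6503 kbar
amphibolite: 3014 kg/m³ × 3.71 m/s² × 5020 m = 5.613×10^7 Pa = 0.5613 kbar
Total = 0.02366 + 0.5053 + 0.09979 + 0.6503 + 0.5613 = 1.8404 kbar

1.8 kbar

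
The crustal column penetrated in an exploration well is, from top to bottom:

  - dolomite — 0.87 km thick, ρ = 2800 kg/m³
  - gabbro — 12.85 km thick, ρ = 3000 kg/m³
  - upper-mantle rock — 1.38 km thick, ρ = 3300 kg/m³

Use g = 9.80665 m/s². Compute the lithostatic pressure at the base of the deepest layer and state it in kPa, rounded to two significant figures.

dolomite: 2800 kg/m³ × 9.80665 m/s² × 870 m = 2.389×10^7 Pa = 23889 kPa
gabbro: 3000 kg/m³ × 9.80665 m/s² × 12850 m = 3.780×10^8 Pa = 3.780×10^5 kPa
upper-mantle rock: 3300 kg/m³ × 9.80665 m/s² × 1380 m = 4.466×10^7 Pa = 44659 kPa
Total = 23889 + 3.780×10^5 + 44659 = 4.4659×10^5 kPa

450000 kPa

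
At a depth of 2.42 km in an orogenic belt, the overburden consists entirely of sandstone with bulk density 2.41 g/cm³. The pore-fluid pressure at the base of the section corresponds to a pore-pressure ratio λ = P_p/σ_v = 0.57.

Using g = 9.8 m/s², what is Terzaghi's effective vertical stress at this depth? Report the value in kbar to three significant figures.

Overburden (lithostatic) stress σ_v:
sandstone: 2410 kg/m³ × 9.8 m/s² × 2420 m = 5.716×10^7 Pa = 57.16 MPa
Pore pressure P_p = λ·σ_v = 0.57 × 57.16 MPa = 32.58 MPa
Effective stress σ' = σ_v − P_p = 57.16 − 32.58 = 24.577 MPa = 0.24577 kbar

0.246 kbar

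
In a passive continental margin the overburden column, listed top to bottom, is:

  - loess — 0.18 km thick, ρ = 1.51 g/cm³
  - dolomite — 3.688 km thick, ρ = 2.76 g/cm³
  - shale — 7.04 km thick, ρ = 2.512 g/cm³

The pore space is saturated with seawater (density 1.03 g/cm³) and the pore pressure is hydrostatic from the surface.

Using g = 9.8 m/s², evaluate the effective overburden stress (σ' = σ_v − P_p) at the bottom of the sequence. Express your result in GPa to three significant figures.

Overburden (lithostatic) stress σ_v:
loess: 1510 kg/m³ × 9.8 m/s² × 180 m = 2.664×10^6 Pa = 2.664 MPa
dolomite: 2760 kg/m³ × 9.8 m/s² × 3688 m = 9.975×10^7 Pa = 99.75 MPa
shale: 2512 kg/m³ × 9.8 m/s² × 7040 m = 1.733×10^8 Pa = 173.3 MPa
Total = 2.664 + 99.75 + 173.3 = 275.72 MPa
Pore pressure P_p = 1030 kg/m³ × 9.8 m/s² × 10908 m = 1.101×10^8 Pa = 110.1 MPa
Effective stress σ' = σ_v − P_p = 275.7 − 110.1 = 165.62 MPa = 0.16562 GPa

0.166 GPa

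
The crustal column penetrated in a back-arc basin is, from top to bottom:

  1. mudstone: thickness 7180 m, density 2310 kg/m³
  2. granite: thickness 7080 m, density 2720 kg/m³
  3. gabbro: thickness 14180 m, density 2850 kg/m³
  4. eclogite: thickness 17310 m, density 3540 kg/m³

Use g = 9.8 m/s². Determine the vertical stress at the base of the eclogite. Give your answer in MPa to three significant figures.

mudstone: 2310 kg/m³ × 9.8 m/s² × 7180 m = 1.625×10^8 Pa = 162.5 MPa
granite: 2720 kg/m³ × 9.8 m/s² × 7080 m = 1.887×10^8 Pa = 188.7 MPa
gabbro: 2850 kg/m³ × 9.8 m/s² × 14180 m = 3.960×10^8 Pa = 396.0 MPa
eclogite: 3540 kg/m³ × 9.8 m/s² × 17310 m = 6.005×10^8 Pa = 600.5 MPa
Total = 162.5 + 188.7 + 396.0 + 600.5 = 1347.8 MPa

1350 MPa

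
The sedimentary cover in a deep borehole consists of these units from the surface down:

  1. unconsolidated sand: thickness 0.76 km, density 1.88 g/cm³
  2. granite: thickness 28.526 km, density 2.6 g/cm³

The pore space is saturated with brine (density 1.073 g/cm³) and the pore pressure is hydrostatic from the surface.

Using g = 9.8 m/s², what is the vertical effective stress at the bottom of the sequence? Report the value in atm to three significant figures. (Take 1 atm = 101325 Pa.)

Overburden (lithostatic) stress σ_v:
unconsolidated sand: 1880 kg/m³ × 9.8 m/s² × 760 m = 1.400×10^7 Pa = 14.00 MPa
granite: 2600 kg/m³ × 9.8 m/s² × 28526 m = 7.268×10^8 Pa = 726.8 MPa
Total = 14.00 + 726.8 = 740.84 MPa
Pore pressure P_p = 1073 kg/m³ × 9.8 m/s² × 29286 m = 3.080×10^8 Pa = 308.0 MPa
Effective stress σ' = σ_v − P_p = 740.8 − 308.0 = 432.89 MPa = 4272.3 atm

4270 atm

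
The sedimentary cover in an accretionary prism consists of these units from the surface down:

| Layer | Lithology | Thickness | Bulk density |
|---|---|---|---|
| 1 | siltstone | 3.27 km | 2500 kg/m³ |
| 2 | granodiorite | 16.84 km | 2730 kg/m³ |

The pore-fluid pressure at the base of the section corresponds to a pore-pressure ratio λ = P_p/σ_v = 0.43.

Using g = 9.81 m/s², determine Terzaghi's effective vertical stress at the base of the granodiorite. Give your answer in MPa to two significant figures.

Overburden (lithostatic) stress σ_v:
siltstone: 2500 kg/m³ × 9.81 m/s² × 3270 m = 8.020×10^7 Pa = 80.20 MPa
granodiorite: 2730 kg/m³ × 9.81 m/s² × 16840 m = 4.510×10^8 Pa = 451.0 MPa
Total = 80.20 + 451.0 = 531.19 MPa
Pore pressure P_p = λ·σ_v = 0.43 × 531.2 MPa = 228.4 MPa
Effective stress σ' = σ_v − P_p = 531.2 − 228.4 = 302.78 MPa

300 MPa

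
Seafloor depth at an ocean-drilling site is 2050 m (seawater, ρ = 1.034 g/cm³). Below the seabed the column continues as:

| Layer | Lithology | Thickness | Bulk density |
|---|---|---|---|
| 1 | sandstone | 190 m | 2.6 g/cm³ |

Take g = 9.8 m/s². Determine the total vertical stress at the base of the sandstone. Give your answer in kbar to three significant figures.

seawater: 1034 kg/m³ × 9.8 m/s² × 2050 m = 2.077×10^7 Pa = 0.2077 kbar
sandstone: 2600 kg/m³ × 9.8 m/s² × 190 m = 4.841×10^6 Pa = 0.04841 kbar
Total = 0.2077 + 0.04841 = 0.25614 kbar

0.256 kbar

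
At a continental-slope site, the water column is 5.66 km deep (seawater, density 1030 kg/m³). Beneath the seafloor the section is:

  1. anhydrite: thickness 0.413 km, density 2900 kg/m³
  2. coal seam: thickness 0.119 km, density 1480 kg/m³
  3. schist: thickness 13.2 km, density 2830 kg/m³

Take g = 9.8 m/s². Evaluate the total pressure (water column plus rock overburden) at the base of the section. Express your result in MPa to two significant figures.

seawater: 1030 kg/m³ × 9.8 m/s² × 5660 m = 5.713×10^7 Pa = 57.13 MPa
anhydrite: 2900 kg/m³ × 9.8 m/s² × 413 m = 1.174×10^7 Pa = 11.74 MPa
coal seam: 1480 kg/m³ × 9.8 m/s² × 119 m = 1.726×10^6 Pa = 1.726 MPa
schist: 2830 kg/m³ × 9.8 m/s² × 13200 m = 3.661×10^8 Pa = 366.1 MPa
Total = 57.13 + 11.74 + 1.726 + 366.1 = 436.68 MPa

440 MPa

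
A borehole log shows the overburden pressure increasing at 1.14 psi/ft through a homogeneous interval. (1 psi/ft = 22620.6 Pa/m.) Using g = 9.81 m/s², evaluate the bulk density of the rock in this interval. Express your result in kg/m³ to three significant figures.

2630 kg/m³

ρ = (dP/dz)/g = 1.14 psi/ft / 9.81 m/s² = 25787 Pa/m / 9.81 m/s² = 2628.7 kg/m³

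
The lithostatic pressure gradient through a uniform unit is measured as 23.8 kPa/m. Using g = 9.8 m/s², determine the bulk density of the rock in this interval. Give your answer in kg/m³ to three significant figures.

ρ = (dP/dz)/g = 23.8 kPa/m / 9.8 m/s² = 23800 Pa/m / 9.8 m/s² = 2428.6 kg/m³

2430 kg/m³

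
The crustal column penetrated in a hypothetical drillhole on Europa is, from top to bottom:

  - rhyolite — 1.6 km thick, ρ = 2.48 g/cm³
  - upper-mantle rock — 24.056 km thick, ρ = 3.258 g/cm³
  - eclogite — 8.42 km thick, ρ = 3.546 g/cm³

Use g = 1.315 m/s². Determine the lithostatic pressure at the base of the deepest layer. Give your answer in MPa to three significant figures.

rhyolite: 2480 kg/m³ × 1.315 m/s² × 1600 m = 5.218×10^6 Pa = 5.218 MPa
upper-mantle rock: 3258 kg/m³ × 1.315 m/s² × 24056 m = 1.031×10^8 Pa = 103.1 MPa
eclogite: 3546 kg/m³ × 1.315 m/s² × 8420 m = 3.926×10^7 Pa = 39.26 MPa
Total = 5.218 + 103.1 + 39.26 = 147.54 MPa

148 MPa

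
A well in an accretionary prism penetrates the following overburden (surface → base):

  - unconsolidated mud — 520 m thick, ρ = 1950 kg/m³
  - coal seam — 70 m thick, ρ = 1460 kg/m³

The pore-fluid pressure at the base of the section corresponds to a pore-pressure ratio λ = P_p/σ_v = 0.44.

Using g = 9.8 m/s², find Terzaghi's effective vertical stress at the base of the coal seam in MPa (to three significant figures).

6.13 MPa

Overburden (lithostatic) stress σ_v:
unconsolidated mud: 1950 kg/m³ × 9.8 m/s² × 520 m = 9.937×10^6 Pa = 9.937 MPa
coal seam: 1460 kg/m³ × 9.8 m/s² × 70 m = 1.002×10^6 Pa = 1.002 MPa
Total = 9.937 + 1.002 = 10.939 MPa
Pore pressure P_p = λ·σ_v = 0.44 × 10.94 MPa = 4.813 MPa
Effective stress σ' = σ_v − P_p = 10.94 − 4.813 = 6.1257 MPa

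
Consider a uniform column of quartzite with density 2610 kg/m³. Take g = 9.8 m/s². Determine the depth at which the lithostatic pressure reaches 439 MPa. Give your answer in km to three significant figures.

17.2 km

h = P/(ρg) = 439 MPa / (2610 kg/m³ × 9.8 m/s²) = 4.390×10^8 Pa / 25578 Pa/m = 17163 m
= 17.163 km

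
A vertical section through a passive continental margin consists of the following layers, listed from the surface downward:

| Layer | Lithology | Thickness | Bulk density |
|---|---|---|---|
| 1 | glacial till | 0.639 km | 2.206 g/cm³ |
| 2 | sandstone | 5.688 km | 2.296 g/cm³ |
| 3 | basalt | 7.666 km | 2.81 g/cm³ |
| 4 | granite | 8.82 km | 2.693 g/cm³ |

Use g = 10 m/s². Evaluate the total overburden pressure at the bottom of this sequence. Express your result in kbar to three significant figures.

glacial till: 2206 kg/m³ × 10 m/s² × 639 m = 1.410×10^7 Pa = 0.1410 kbar
sandstone: 2296 kg/m³ × 10 m/s² × 5688 m = 1.306×10^8 Pa = 1.306 kbar
basalt: 2810 kg/m³ × 10 m/s² × 7666 m = 2.154×10^8 Pa = 2.154 kbar
granite: 2693 kg/m³ × 10 m/s² × 8820 m = 2.375×10^8 Pa = 2.375 kbar
Total = 0.1410 + 1.306 + 2.154 + 2.375 = 5.9763 kbar

5.98 kbar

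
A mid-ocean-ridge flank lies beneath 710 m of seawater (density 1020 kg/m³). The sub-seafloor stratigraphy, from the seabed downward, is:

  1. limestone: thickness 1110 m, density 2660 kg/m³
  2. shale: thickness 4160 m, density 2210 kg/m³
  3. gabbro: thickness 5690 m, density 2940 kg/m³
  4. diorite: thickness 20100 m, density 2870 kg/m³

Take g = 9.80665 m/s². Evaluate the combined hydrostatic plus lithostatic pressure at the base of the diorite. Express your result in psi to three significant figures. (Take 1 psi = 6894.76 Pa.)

seawater: 1020 kg/m³ × 9.80665 m/s² × 710 m = 7.102×10^6 Pa = 1030 psi
limestone: 2660 kg/m³ × 9.80665 m/s² × 1110 m = 2.896×10^7 Pa = 4200 psi
shale: 2210 kg/m³ × 9.80665 m/s² × 4160 m = 9.016×10^7 Pa = 13076 psi
gabbro: 2940 kg/m³ × 9.80665 m/s² × 5690 m = 1.641×10^8 Pa = 23794 psi
diorite: 2870 kg/m³ × 9.80665 m/s² × 20100 m = 5.657×10^8 Pa = 82050 psi
Total = 1030 + 4200 + 13076 + 23794 + 82050 = 1.2415×10^5 psi

124000 psi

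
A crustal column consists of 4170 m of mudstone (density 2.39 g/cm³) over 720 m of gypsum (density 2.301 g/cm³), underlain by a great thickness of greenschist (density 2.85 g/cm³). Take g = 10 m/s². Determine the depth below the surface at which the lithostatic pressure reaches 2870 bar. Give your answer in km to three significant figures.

Pressure at base of upper layers: 2390×10×4170 + 2301×10×720 = 1.162×10^8 Pa = 1162 bar
Remaining pressure to be supplied by greenschist: 2.870×10^8 − 1.162×10^8 = 1.708×10^8 Pa
Additional depth in greenschist = 1.708×10^8 Pa / (2850 kg/m³ × 10 m/s²) = 5991.9 m
Total depth = 4890 m + 5991.9 m = 10882 m
= 10.882 km

10.9 km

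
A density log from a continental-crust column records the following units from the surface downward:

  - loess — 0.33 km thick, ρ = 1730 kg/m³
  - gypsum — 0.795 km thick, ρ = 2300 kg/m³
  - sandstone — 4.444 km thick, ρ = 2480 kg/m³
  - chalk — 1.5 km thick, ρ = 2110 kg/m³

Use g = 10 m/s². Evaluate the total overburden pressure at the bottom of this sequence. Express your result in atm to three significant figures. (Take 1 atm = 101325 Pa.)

loess: 1730 kg/m³ × 10 m/s² × 330 m = 5.709×10^6 Pa = 56.34 atm
gypsum: 2300 kg/m³ × 10 m/s² × 795 m = 1.829×10^7 Pa = 180.5 atm
sandstone: 2480 kg/m³ × 10 m/s² × 4444 m = 1.102×10^8 Pa = 1088 atm
chalk: 2110 kg/m³ × 10 m/s² × 1500 m = 3.165×10^7 Pa = 312.4 atm
Total = 56.34 + 180.5 + 1088 + 312.4 = 1636.9 atm

1640 atm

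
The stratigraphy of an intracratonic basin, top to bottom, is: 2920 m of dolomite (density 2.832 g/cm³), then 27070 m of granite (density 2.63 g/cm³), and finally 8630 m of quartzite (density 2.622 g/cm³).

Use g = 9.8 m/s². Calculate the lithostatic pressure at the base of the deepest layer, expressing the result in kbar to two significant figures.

dolomite: 2832 kg/m³ × 9.8 m/s² × 2920 m = 8.104×10^7 Pa = 0.8104 kbar
granite: 2630 kg/m³ × 9.8 m/s² × 27070 m = 6.977×10^8 Pa = 6.977 kbar
quartzite: 2622 kg/m³ × 9.8 m/s² × 8630 m = 2.218×10^8 Pa = 2.218 kbar
Total = 0.8104 + 6.977 + 2.218 = 10.005 kbar

10 kbar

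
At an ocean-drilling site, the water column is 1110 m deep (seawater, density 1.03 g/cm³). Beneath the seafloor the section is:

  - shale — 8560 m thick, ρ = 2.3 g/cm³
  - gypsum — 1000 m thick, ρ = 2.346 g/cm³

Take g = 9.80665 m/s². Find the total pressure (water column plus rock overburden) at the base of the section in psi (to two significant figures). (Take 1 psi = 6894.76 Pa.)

33000 psi

seawater: 1030 kg/m³ × 9.80665 m/s² × 1110 m = 1.121×10^7 Pa = 1626 psi
shale: 2300 kg/m³ × 9.80665 m/s² × 8560 m = 1.931×10^8 Pa = 28003 psi
gypsum: 2346 kg/m³ × 9.80665 m/s² × 1000 m = 2.301×10^7 Pa = 3337 psi
Total = 1626 + 28003 + 3337 = 32966 psi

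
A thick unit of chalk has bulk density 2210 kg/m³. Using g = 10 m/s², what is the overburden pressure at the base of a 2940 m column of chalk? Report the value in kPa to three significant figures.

65000 kPa

chalk: 2210 kg/m³ × 10 m/s² × 2940 m = 6.497×10^7 Pa = 64974 kPa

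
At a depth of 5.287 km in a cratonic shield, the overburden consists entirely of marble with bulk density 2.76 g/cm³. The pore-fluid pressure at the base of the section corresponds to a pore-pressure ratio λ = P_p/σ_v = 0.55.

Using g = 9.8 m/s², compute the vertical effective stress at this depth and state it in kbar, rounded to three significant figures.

0.644 kbar

Overburden (lithostatic) stress σ_v:
marble: 2760 kg/m³ × 9.8 m/s² × 5287 m = 1.430×10^8 Pa = 143.0 MPa
Pore pressure P_p = λ·σ_v = 0.55 × 143.0 MPa = 78.65 MPa
Effective stress σ' = σ_v − P_p = 143.0 − 78.65 = 64.351 MPa = 0.64351 kbar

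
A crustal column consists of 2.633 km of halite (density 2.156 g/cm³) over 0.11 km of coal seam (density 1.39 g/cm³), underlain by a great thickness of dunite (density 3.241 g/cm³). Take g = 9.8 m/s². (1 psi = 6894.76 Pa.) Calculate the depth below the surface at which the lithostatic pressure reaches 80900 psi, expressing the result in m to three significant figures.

18500 m

Pressure at base of upper layers: 2156×9.8×2633 + 1390×9.8×110 = 5.713×10^7 Pa = 8286 psi
Remaining pressure to be supplied by dunite: 5.578×10^8 − 5.713×10^7 = 5.007×10^8 Pa
Additional depth in dunite = 5.007×10^8 Pa / (3241 kg/m³ × 9.8 m/s²) = 15763 m
Total depth = 2743 m + 15763 m = 18506 m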